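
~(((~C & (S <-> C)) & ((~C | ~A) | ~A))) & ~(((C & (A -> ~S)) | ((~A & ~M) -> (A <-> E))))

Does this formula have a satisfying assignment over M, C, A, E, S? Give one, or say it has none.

M = False; C = False; A = False; E = True; S = True

  ~(((~C & (S <-> C)) & ((~C | ~A) | ~A))) = True
    (~C & (S <-> C)) & ((~C | ~A) | ~A) = False
      ~C & (S <-> C) = False
        ~C = True
        S <-> C = False
      (~C | ~A) | ~A = True
        ~C | ~A = True
          ~C = True
          ~A = True
        ~A = True
  ~(((C & (A -> ~S)) | ((~A & ~M) -> (A <-> E)))) = True
    (C & (A -> ~S)) | ((~A & ~M) -> (A <-> E)) = False
      C & (A -> ~S) = False
        A -> ~S = True
          ~S = False
      (~A & ~M) -> (A <-> E) = False
        ~A & ~M = True
          ~A = True
          ~M = True
        A <-> E = False
Both conjuncts True, so the formula holds.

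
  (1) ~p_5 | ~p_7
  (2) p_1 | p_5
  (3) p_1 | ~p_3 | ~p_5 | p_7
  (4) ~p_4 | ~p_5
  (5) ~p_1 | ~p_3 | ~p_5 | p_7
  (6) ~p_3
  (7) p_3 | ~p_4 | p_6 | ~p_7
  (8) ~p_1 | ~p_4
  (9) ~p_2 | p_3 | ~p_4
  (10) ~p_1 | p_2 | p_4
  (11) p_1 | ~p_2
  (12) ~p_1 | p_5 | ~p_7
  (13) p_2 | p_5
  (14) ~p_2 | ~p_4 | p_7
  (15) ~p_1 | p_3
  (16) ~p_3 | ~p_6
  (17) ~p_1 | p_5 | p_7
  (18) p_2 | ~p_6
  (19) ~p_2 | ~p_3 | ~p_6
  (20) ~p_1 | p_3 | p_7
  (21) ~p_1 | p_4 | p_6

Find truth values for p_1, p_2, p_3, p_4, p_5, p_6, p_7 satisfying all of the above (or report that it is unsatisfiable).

p_1: False, p_2: False, p_3: False, p_4: False, p_5: True, p_6: False, p_7: False

Unit clause (~p_3) forces p_3 = False.
In (~p_1 | p_3) only ~p_1 is left, so p_1 = False.
In (p_1 | p_5) only p_5 is left, so p_5 = True.
In (~p_4 | ~p_5) only ~p_4 is left, so p_4 = False.
In (p_1 | ~p_2) only ~p_2 is left, so p_2 = False.
In (p_2 | ~p_6) only ~p_6 is left, so p_6 = False.
In (~p_5 | ~p_7) only ~p_7 is left, so p_7 = False.
All clauses satisfied.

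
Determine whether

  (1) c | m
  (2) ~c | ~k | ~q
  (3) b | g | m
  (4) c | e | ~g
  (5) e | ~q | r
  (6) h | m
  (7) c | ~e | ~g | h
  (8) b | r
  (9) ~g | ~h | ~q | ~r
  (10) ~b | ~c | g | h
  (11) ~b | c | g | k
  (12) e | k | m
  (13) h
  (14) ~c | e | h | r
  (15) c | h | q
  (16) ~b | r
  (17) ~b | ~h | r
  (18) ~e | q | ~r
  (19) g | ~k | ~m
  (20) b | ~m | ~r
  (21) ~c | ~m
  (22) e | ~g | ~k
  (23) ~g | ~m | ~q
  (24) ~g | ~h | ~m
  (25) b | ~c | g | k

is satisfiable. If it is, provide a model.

g=F, r=T, c=T, h=T, k=T, q=F, b=T, e=F, m=F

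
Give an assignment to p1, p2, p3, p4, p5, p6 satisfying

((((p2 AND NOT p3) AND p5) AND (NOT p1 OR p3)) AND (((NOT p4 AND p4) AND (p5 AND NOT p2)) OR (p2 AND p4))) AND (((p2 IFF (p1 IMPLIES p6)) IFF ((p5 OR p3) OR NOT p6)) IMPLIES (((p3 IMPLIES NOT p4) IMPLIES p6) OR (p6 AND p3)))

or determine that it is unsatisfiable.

p1 = False, p2 = True, p3 = False, p4 = True, p5 = True, p6 = True

  (((p2 AND NOT p3) AND p5) AND (NOT p1 OR p3)) AND (((NOT p4 AND p4) AND (p5 AND NOT p2)) OR (p2 AND p4)) = True
    ((p2 AND NOT p3) AND p5) AND (NOT p1 OR p3) = True
      (p2 AND NOT p3) AND p5 = True
        p2 AND NOT p3 = True
          NOT p3 = True
      NOT p1 OR p3 = True
        NOT p1 = True
    ((NOT p4 AND p4) AND (p5 AND NOT p2)) OR (p2 AND p4) = True
      (NOT p4 AND p4) AND (p5 AND NOT p2) = False
        NOT p4 AND p4 = False
          NOT p4 = False
        p5 AND NOT p2 = False
          NOT p2 = False
      p2 AND p4 = True
  ((p2 IFF (p1 IMPLIES p6)) IFF ((p5 OR p3) OR NOT p6)) IMPLIES (((p3 IMPLIES NOT p4) IMPLIES p6) OR (p6 AND p3)) = True
    (p2 IFF (p1 IMPLIES p6)) IFF ((p5 OR p3) OR NOT p6) = True
      p2 IFF (p1 IMPLIES p6) = True
        p1 IMPLIES p6 = True
      (p5 OR p3) OR NOT p6 = True
        p5 OR p3 = True
        NOT p6 = False
    ((p3 IMPLIES NOT p4) IMPLIES p6) OR (p6 AND p3) = True
      (p3 IMPLIES NOT p4) IMPLIES p6 = True
        p3 IMPLIES NOT p4 = True
          NOT p4 = False
      p6 AND p3 = False
Both conjuncts True, so the formula holds.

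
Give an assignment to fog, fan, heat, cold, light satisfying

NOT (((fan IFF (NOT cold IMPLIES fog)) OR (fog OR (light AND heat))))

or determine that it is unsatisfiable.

fog: False, fan: True, heat: False, cold: False, light: True

  NOT (((fan IFF (NOT cold IMPLIES fog)) OR (fog OR (light AND heat)))) = True
    (fan IFF (NOT cold IMPLIES fog)) OR (fog OR (light AND heat)) = False
      fan IFF (NOT cold IMPLIES fog) = False
        NOT cold IMPLIES fog = False
          NOT cold = True
      fog OR (light AND heat) = False
        light AND heat = False
The formula evaluates to True.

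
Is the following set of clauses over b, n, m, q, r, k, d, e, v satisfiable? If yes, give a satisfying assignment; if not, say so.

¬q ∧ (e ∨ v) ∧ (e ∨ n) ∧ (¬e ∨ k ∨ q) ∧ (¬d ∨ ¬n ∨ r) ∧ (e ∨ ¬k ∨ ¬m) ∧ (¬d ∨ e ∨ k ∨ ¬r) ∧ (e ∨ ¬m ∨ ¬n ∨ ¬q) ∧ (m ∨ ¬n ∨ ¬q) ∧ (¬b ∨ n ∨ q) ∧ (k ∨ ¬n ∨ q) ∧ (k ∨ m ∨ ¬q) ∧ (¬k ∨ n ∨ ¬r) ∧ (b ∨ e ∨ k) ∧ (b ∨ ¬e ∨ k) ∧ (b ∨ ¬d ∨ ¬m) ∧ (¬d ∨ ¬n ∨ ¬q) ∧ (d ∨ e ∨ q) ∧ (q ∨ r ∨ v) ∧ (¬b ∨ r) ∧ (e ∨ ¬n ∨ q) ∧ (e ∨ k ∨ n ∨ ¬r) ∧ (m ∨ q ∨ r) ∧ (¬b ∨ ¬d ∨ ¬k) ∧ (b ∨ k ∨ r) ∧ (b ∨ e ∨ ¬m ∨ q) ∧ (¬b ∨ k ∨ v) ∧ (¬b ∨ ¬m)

Unit clause (¬q) forces q = False.
Set b = True.
  then (¬b ∨ n ∨ q) forces n = True.
  then (k ∨ ¬n ∨ q) forces k = True.
  then (¬b ∨ r) forces r = True.
  then (e ∨ ¬n ∨ q) forces e = True.
  then (¬b ∨ ¬d ∨ ¬k) forces d = False.
  then (¬b ∨ ¬m) forces m = False.
Set v = True.
All clauses satisfied.

b: True; n: True; m: False; q: False; r: True; k: True; d: False; e: True; v: True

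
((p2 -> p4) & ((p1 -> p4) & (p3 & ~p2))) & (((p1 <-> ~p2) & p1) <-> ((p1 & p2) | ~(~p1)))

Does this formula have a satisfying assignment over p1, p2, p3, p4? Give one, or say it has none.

p1: False, p2: False, p3: True, p4: False

  (p2 -> p4) & ((p1 -> p4) & (p3 & ~p2)) = True
    p2 -> p4 = True
    (p1 -> p4) & (p3 & ~p2) = True
      p1 -> p4 = True
      p3 & ~p2 = True
        ~p2 = True
  ((p1 <-> ~p2) & p1) <-> ((p1 & p2) | ~(~p1)) = True
    (p1 <-> ~p2) & p1 = False
      p1 <-> ~p2 = False
        ~p2 = True
    (p1 & p2) | ~(~p1) = False
      p1 & p2 = False
      ~(~p1) = False
        ~p1 = True
Both conjuncts True, so the formula holds.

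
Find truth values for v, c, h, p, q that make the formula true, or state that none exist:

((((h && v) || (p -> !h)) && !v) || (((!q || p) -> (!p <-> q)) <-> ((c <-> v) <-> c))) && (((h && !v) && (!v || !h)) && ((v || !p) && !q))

v: False, c: True, h: True, p: False, q: False

  (((h && v) || (p -> !h)) && !v) || (((!q || p) -> (!p <-> q)) <-> ((c <-> v) <-> c)) = True
    ((h && v) || (p -> !h)) && !v = True
      (h && v) || (p -> !h) = True
        h && v = False
        p -> !h = True
          !h = False
      !v = True
    ((!q || p) -> (!p <-> q)) <-> ((c <-> v) <-> c) = True
      (!q || p) -> (!p <-> q) = False
        !q || p = True
          !q = True
        !p <-> q = False
          !p = True
      (c <-> v) <-> c = False
        c <-> v = False
  ((h && !v) && (!v || !h)) && ((v || !p) && !q) = True
    (h && !v) && (!v || !h) = True
      h && !v = True
        !v = True
      !v || !h = True
        !v = True
        !h = False
    (v || !p) && !q = True
      v || !p = True
        !p = True
      !q = True
Both conjuncts True, so the formula holds.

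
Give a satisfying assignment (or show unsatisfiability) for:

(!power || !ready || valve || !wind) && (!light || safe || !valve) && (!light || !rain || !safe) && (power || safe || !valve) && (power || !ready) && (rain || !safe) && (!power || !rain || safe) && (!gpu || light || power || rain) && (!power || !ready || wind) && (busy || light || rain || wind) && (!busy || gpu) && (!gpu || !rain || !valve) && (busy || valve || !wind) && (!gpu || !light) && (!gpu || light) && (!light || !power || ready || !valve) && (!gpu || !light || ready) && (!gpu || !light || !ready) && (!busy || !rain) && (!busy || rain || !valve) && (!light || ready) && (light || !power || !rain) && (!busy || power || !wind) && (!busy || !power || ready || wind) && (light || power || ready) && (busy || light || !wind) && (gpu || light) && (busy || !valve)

Unsatisfiable — no assignment works.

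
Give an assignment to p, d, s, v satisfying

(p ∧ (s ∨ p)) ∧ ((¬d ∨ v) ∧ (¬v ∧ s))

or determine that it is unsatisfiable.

p = True, d = False, s = True, v = False

  p ∧ (s ∨ p) = True
    s ∨ p = True
  (¬d ∨ v) ∧ (¬v ∧ s) = True
    ¬d ∨ v = True
      ¬d = True
    ¬v ∧ s = True
      ¬v = True
Both conjuncts True, so the formula holds.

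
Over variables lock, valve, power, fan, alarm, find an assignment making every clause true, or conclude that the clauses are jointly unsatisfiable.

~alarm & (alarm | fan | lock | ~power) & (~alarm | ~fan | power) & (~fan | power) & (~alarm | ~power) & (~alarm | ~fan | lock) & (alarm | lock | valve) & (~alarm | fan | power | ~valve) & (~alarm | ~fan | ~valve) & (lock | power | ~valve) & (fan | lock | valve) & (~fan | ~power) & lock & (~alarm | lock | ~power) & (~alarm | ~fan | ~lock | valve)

Unit clause (~alarm) forces alarm = False.
Unit clause (lock) forces lock = True.
Set valve = True.
Set power = False.
  then (~fan | power) forces fan = False.
All clauses satisfied.

lock: True, valve: True, power: False, fan: False, alarm: False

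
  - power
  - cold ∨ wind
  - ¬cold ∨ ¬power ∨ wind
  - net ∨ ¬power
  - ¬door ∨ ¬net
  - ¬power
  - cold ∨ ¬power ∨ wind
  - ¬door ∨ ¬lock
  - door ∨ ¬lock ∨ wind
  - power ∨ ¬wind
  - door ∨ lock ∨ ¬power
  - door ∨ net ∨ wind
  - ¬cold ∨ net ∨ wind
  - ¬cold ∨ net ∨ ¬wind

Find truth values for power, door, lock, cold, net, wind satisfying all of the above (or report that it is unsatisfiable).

UNSATISFIABLE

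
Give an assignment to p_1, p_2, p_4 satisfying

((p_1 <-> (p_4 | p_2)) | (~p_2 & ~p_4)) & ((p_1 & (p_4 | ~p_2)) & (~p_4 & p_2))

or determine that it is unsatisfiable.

No satisfying assignment exists.

Case p_2 = True: the formula simplifies to p_1 & ((p_1 & p_4) & ~p_4).
  p_4 = True: the conjunct ~p_4 is False.
  p_4 = False: the conjunct p_4 is False.
Case p_2 = False: the conjunct p_2 is False.
Both cases fail — unsatisfiable.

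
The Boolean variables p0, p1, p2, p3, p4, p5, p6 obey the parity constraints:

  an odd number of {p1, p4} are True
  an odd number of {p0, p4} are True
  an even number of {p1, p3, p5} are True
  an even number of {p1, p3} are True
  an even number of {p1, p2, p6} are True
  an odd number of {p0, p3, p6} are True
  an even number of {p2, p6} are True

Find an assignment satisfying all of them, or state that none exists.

p0 = False; p1 = False; p2 = True; p3 = False; p4 = True; p5 = False; p6 = True

{p1, p4}: 1 true → odd ✓
{p0, p4}: 1 true → odd ✓
{p1, p3, p5}: 0 true → even ✓
{p1, p3}: 0 true → even ✓
{p1, p2, p6}: 2 true → even ✓
{p0, p3, p6}: 1 true → odd ✓
{p2, p6}: 2 true → even ✓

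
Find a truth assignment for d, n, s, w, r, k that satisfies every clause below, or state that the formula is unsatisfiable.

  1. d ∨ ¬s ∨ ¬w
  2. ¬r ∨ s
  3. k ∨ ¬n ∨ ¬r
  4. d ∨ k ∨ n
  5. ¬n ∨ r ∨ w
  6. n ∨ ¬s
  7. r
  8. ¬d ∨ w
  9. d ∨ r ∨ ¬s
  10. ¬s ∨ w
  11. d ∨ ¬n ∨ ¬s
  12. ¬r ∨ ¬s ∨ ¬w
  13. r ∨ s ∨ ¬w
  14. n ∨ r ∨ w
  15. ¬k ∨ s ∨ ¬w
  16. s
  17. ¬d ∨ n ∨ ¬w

Case s = True:
  (n ∨ ¬s) forces n = True.
  (r) forces r = True.
  (k ∨ ¬n ∨ ¬r) forces k = True.
  (¬s ∨ w) forces w = True.
  Clause (¬r ∨ ¬s ∨ ¬w) is falsified — contradiction.
Case s = False:
  Clause (s) is falsified — contradiction.
Both cases fail, so the formula is unsatisfiable.

No satisfying assignment exists.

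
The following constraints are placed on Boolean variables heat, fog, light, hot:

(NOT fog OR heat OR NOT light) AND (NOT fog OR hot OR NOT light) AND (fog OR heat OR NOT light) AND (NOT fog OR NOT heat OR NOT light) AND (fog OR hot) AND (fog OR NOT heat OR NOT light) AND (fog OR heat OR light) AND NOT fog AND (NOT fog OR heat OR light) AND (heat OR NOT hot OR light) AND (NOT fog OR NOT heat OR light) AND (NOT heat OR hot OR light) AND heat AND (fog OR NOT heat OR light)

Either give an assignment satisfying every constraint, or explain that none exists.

Unsatisfiable — no assignment works.

Case heat = True:
  (NOT fog) forces fog = False.
  (fog OR hot) forces hot = True.
  (fog OR NOT heat OR NOT light) forces light = False.
  Clause (fog OR NOT heat OR light) is falsified — contradiction.
Case heat = False:
  Clause (heat) is falsified — contradiction.
Both cases fail, so the formula is unsatisfiable.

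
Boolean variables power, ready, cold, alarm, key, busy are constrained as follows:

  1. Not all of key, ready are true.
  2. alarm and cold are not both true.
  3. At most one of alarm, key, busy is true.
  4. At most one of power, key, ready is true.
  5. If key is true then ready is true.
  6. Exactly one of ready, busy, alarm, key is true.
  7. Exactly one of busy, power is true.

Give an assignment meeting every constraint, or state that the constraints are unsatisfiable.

power: False, ready: False, cold: True, alarm: False, key: False, busy: True

  (1) {key, ready}: 0/2 true — not all ✓
  (2) alarm=F, cold=T — not both ✓
  (3) {alarm, key, busy}: 1 true — at most one ✓
  (4) {power, key, ready}: 0 true — at most one ✓
  (5) key=F ⇒ ready: vacuous ✓
  (6) {ready, busy, alarm, key}: 1 true — exactly one ✓
  (7) {busy, power}: 1 true — exactly one ✓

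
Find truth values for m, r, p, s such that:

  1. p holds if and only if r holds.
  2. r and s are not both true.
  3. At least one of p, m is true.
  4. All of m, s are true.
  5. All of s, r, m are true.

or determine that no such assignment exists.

The formula is unsatisfiable.

Case s = True:
  (2) with s=T forces r = False.
  Constraint (5) is violated (r=F) — contradiction.
Case s = False:
  Constraint (4) is violated (s=F) — contradiction.
Both cases fail — unsatisfiable.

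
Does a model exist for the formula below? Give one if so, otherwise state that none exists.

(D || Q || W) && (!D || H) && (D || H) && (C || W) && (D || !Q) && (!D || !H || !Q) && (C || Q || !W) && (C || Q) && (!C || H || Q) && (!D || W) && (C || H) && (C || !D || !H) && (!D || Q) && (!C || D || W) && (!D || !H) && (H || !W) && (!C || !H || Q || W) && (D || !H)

Case D = True:
  (!D || H) forces H = True.
  Clause (!D || !H) is falsified — contradiction.
Case D = False:
  (D || H) forces H = True.
  Clause (D || !H) is falsified — contradiction.
Both cases fail, so the formula is unsatisfiable.

Unsatisfiable — no assignment works.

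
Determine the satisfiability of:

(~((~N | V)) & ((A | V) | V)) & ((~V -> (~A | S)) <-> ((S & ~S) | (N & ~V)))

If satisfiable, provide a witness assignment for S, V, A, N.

S: True, V: False, A: True, N: True

  ~((~N | V)) & ((A | V) | V) = True
    ~((~N | V)) = True
      ~N | V = False
        ~N = False
    (A | V) | V = True
      A | V = True
  (~V -> (~A | S)) <-> ((S & ~S) | (N & ~V)) = True
    ~V -> (~A | S) = True
      ~V = True
      ~A | S = True
        ~A = False
    (S & ~S) | (N & ~V) = True
      S & ~S = False
        ~S = False
      N & ~V = True
        ~V = True
Both conjuncts True, so the formula holds.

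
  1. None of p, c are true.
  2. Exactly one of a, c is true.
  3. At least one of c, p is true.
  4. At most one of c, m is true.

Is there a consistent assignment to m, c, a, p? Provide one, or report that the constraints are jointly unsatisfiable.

The formula is unsatisfiable.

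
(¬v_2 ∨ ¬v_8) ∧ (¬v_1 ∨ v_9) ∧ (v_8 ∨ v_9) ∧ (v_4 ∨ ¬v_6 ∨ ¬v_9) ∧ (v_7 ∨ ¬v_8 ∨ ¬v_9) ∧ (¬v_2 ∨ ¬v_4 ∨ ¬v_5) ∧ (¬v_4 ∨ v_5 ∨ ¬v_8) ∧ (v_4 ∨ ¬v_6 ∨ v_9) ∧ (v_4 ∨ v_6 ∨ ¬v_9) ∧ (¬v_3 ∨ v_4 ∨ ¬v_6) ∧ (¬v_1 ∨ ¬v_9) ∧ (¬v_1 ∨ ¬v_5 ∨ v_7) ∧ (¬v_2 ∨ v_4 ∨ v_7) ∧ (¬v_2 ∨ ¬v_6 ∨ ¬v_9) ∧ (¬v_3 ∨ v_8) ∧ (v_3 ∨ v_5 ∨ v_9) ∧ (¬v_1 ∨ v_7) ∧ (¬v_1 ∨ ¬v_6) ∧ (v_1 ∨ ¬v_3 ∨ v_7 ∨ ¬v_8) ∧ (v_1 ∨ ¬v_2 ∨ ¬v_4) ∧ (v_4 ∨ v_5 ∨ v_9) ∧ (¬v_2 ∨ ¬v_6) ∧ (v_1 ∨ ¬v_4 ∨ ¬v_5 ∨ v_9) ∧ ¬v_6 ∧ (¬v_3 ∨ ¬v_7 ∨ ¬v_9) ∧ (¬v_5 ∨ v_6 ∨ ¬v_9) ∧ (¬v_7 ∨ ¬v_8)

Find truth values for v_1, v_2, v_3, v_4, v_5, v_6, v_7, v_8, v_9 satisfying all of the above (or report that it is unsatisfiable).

Unit clause (¬v_6) forces v_6 = False.
Try v_1 = True:
  (¬v_1 ∨ v_9) forces v_9 = True.
  clause (¬v_1 ∨ ¬v_9) is falsified — backtrack.
So v_1 = False.
Try v_2 = True:
  (¬v_2 ∨ ¬v_8) forces v_8 = False.
  (v_8 ∨ v_9) forces v_9 = True.
  (v_4 ∨ v_6 ∨ ¬v_9) forces v_4 = True.
  clause (v_1 ∨ ¬v_2 ∨ ¬v_4) is falsified — backtrack.
So v_2 = False.
Set v_3 = False.
Set v_4 = False.
  then (v_4 ∨ v_6 ∨ ¬v_9) forces v_9 = False.
  then (v_3 ∨ v_5 ∨ v_9) forces v_5 = True.
  then (v_8 ∨ v_9) forces v_8 = True.
  then (¬v_7 ∨ ¬v_8) forces v_7 = False.
All clauses satisfied.

v_1 = False, v_2 = False, v_3 = False, v_4 = False, v_5 = True, v_6 = False, v_7 = False, v_8 = True, v_9 = False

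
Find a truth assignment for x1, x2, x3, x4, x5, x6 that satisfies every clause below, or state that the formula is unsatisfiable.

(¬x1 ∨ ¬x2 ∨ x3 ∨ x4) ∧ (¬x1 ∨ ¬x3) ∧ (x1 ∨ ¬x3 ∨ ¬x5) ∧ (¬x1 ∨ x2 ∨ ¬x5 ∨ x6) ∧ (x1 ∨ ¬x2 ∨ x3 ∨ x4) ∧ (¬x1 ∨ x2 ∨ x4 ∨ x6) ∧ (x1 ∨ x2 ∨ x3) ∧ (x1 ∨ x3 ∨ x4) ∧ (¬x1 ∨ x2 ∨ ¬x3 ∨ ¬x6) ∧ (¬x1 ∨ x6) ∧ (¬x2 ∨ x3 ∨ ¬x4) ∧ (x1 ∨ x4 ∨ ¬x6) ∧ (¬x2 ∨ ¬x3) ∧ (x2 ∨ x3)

Set x1 = False.
Set x2 = False.
  then (x1 ∨ x2 ∨ x3) forces x3 = True.
  then (x1 ∨ ¬x3 ∨ ¬x5) forces x5 = False.
Set x4 = True.
Set x6 = False.
All clauses satisfied.

x1 = False; x2 = False; x3 = True; x4 = True; x5 = False; x6 = False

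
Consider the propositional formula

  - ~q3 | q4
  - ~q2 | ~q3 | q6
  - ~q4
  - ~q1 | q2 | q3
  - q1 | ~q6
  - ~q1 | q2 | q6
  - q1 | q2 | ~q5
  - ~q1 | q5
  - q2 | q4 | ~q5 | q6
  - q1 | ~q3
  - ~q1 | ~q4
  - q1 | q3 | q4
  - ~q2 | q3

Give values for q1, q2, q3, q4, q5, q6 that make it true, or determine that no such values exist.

Unsatisfiable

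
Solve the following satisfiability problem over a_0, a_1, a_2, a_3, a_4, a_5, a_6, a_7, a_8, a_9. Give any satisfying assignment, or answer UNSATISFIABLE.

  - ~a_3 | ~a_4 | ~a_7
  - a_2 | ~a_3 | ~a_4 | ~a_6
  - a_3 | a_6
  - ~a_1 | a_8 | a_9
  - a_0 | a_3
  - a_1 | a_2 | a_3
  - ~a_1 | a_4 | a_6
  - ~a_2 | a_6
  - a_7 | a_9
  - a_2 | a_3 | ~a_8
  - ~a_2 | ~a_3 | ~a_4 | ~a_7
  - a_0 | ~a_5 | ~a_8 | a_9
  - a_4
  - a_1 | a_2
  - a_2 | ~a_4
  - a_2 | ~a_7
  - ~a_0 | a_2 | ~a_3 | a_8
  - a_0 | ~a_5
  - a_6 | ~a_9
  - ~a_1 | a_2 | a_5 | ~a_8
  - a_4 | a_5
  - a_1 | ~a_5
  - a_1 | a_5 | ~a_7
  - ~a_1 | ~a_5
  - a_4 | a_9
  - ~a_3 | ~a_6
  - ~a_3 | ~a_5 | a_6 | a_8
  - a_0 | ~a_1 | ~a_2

a_0=T, a_1=F, a_2=T, a_3=F, a_4=T, a_5=F, a_6=T, a_7=F, a_8=T, a_9=T

Unit clause (a_4) forces a_4 = True.
In (a_2 | ~a_4) only a_2 is left, so a_2 = True.
In (~a_2 | a_6) only a_6 is left, so a_6 = True.
In (~a_3 | ~a_6) only ~a_3 is left, so a_3 = False.
In (a_0 | a_3) only a_0 is left, so a_0 = True.
Set a_1 = False.
  then (a_1 | ~a_5) forces a_5 = False.
  then (a_1 | a_5 | ~a_7) forces a_7 = False.
  then (a_7 | a_9) forces a_9 = True.
Set a_8 = True.
All clauses satisfied.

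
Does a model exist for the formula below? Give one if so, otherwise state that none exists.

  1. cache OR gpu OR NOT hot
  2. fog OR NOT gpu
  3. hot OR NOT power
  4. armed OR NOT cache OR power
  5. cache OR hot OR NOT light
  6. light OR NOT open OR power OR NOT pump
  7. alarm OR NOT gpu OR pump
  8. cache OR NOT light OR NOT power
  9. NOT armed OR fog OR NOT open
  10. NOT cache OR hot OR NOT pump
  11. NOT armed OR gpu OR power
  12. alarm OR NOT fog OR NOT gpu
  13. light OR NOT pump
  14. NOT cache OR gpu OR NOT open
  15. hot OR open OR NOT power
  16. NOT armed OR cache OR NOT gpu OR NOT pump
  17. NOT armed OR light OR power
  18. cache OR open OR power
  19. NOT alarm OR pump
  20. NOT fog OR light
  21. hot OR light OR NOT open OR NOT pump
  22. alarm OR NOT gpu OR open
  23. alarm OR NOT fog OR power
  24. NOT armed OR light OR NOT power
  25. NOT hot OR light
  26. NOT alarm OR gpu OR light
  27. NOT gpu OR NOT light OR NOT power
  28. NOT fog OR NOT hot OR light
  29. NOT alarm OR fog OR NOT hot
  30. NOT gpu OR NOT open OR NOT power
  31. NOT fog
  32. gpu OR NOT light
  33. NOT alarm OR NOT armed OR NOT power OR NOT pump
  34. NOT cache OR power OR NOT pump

pump=F; open=T; alarm=F; power=F; gpu=F; cache=F; light=F; armed=F; fog=F; hot=F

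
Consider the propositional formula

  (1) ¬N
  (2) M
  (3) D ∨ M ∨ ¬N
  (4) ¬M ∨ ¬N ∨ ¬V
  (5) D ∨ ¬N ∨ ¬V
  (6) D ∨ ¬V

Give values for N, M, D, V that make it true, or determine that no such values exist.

N = False; M = True; D = False; V = False

Unit clause (¬N) forces N = False.
Unit clause (M) forces M = True.
Set D = False.
  then (D ∨ ¬V) forces V = False.
Check each clause:
  (¬N): ¬N holds.
  (M): M holds.
  (D ∨ M ∨ ¬N): M holds.
  (¬M ∨ ¬N ∨ ¬V): ¬N holds.
  (D ∨ ¬N ∨ ¬V): ¬N holds.
  (D ∨ ¬V): ¬V holds.
All clauses satisfied.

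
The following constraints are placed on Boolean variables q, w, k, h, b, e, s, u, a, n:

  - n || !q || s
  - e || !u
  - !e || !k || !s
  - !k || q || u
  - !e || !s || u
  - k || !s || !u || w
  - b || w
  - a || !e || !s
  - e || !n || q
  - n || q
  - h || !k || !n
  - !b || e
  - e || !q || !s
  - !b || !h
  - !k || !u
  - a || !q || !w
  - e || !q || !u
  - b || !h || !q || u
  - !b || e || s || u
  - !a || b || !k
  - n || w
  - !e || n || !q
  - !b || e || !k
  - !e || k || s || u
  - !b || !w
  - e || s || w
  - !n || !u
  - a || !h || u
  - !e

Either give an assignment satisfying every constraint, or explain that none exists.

Unit clause (!e) forces e = False.
In (e || !u) only !u is left, so u = False.
In (!b || e) only !b is left, so b = False.
In (b || w) only w is left, so w = True.
Try q = False:
  (!k || q || u) forces k = False.
  (e || !n || q) forces n = False.
  clause (n || q) is falsified — backtrack.
So q = True.
  then (e || !q || !s) forces s = False.
  then (a || !q || !w) forces a = True.
  then (b || !h || !q || u) forces h = False.
  then (!a || b || !k) forces k = False.
  then (n || !q || s) forces n = True.
All clauses satisfied.

q: True, w: True, k: False, h: False, b: False, e: False, s: False, u: False, a: True, n: True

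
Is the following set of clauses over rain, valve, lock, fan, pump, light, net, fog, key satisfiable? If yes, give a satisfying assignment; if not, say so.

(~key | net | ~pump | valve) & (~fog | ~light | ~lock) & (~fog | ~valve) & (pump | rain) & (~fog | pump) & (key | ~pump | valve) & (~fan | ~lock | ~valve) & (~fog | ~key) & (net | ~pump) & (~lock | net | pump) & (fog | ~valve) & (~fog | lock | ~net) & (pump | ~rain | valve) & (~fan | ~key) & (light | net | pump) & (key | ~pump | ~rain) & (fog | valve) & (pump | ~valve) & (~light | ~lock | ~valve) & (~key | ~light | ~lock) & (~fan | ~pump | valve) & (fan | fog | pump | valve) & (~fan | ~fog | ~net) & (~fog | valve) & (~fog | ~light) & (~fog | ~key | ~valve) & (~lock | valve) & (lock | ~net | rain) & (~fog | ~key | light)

Unsatisfiable

Case valve = True:
  (~fog | ~valve) forces fog = False.
  Clause (fog | ~valve) is falsified — contradiction.
Case valve = False:
  (fog | valve) forces fog = True.
  Clause (~fog | valve) is falsified — contradiction.
Both cases fail, so the formula is unsatisfiable.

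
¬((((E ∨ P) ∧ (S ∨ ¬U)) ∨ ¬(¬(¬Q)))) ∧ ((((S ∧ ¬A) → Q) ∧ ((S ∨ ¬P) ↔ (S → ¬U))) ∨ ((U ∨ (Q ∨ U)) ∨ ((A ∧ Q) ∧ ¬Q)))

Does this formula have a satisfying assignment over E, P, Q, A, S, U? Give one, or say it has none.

E = False, P = False, Q = True, A = True, S = True, U = False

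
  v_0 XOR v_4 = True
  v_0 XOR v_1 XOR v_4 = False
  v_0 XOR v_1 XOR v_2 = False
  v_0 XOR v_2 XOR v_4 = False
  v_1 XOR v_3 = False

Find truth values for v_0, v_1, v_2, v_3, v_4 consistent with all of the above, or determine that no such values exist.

v_0 = False; v_1 = True; v_2 = True; v_3 = True; v_4 = True

v_0 XOR v_4 = F XOR T = True ✓
v_0 XOR v_1 XOR v_4 = F XOR T XOR T = False ✓
v_0 XOR v_1 XOR v_2 = F XOR T XOR T = False ✓
v_0 XOR v_2 XOR v_4 = F XOR T XOR T = False ✓
v_1 XOR v_3 = T XOR T = False ✓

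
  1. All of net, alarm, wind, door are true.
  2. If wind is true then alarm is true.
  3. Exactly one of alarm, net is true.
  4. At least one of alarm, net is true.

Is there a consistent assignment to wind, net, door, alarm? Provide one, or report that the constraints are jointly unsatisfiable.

UNSATISFIABLE

Case alarm = True:
  (1) forces net = True.
  Constraint (3) is violated (alarm=T, net=T) — contradiction.
Case alarm = False:
  Constraint (1) is violated (alarm=F) — contradiction.
Both cases fail — unsatisfiable.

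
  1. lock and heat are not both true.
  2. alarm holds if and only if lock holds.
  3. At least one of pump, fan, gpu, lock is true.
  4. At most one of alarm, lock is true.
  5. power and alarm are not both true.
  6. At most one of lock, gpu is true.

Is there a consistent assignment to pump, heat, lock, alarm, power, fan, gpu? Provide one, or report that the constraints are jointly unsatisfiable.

pump: True, heat: False, lock: False, alarm: False, power: True, fan: False, gpu: True

  (1) lock=F, heat=F — not both ✓
  (2) alarm=F, lock=F — same ✓
  (3) {pump, fan, gpu, lock}: 2 true — at least one ✓
  (4) {alarm, lock}: 0 true — at most one ✓
  (5) power=T, alarm=F — not both ✓
  (6) {lock, gpu}: 1 true — at most one ✓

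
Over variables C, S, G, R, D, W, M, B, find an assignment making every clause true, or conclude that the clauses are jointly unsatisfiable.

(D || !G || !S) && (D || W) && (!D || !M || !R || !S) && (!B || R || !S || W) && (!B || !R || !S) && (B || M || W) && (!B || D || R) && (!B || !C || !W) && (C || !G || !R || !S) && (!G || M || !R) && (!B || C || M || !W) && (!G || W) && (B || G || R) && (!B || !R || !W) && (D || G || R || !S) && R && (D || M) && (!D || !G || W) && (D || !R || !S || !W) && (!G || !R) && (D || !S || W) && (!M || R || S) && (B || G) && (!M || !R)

Unit clause (R) forces R = True.
In (!G || !R) only !G is left, so G = False.
In (B || G) only B is left, so B = True.
In (!M || !R) only !M is left, so M = False.
In (!B || !R || !S) only !S is left, so S = False.
In (!B || !R || !W) only !W is left, so W = False.
In (D || M) only D is left, so D = True.
Set C = False.
All clauses satisfied.

C: False, S: False, G: False, R: True, D: True, W: False, M: False, B: True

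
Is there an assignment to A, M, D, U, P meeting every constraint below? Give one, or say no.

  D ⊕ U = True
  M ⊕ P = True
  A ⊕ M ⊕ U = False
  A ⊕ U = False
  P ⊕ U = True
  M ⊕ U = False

A = False, M = False, D = True, U = False, P = True

D ⊕ U = T ⊕ F = True ✓
M ⊕ P = F ⊕ T = True ✓
A ⊕ M ⊕ U = F ⊕ F ⊕ F = False ✓
A ⊕ U = F ⊕ F = False ✓
P ⊕ U = T ⊕ F = True ✓
M ⊕ U = F ⊕ F = False ✓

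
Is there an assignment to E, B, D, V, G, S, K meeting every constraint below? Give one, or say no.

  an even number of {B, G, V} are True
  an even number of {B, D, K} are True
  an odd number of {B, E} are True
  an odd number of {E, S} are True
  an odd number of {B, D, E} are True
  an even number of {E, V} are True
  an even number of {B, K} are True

E: False; B: True; D: False; V: False; G: True; S: True; K: True

{B, G, V}: 2 true → even ✓
{B, D, K}: 2 true → even ✓
{B, E}: 1 true → odd ✓
{E, S}: 1 true → odd ✓
{B, D, E}: 1 true → odd ✓
{E, V}: 0 true → even ✓
{B, K}: 2 true → even ✓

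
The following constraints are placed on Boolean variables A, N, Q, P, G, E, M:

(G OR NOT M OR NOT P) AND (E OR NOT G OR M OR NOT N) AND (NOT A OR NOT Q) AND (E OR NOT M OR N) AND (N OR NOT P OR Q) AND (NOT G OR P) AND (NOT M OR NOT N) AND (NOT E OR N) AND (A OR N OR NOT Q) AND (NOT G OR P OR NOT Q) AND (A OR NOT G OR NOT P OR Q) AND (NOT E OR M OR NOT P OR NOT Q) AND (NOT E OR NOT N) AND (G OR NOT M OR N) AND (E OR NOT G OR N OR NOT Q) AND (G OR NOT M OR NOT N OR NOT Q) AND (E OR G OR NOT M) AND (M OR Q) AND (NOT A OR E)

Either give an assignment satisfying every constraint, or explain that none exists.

Try A = True:
  (NOT A OR NOT Q) forces Q = False.
  (M OR Q) forces M = True.
  (NOT M OR NOT N) forces N = False.
  (E OR NOT M OR N) forces E = True.
  clause (NOT E OR N) is falsified — backtrack.
So A = False.
Set N = True.
  then (NOT M OR NOT N) forces M = False.
  then (NOT E OR NOT N) forces E = False.
  then (M OR Q) forces Q = True.
  then (E OR NOT G OR M OR NOT N) forces G = False.
Set P = False.
All clauses satisfied.

A = False, N = True, Q = True, P = False, G = False, E = False, M = False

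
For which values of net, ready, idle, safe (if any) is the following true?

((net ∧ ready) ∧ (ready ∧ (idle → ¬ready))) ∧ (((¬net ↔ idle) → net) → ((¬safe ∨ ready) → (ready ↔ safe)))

net=T; ready=T; idle=F; safe=T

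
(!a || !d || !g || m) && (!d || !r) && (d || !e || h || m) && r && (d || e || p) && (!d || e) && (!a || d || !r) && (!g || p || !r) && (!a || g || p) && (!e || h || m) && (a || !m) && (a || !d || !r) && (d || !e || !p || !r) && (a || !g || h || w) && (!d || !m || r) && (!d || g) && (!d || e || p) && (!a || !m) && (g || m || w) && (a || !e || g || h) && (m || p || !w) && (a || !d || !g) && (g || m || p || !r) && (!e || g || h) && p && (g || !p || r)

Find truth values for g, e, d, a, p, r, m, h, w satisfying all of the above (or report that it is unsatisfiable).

g = True, e = False, d = False, a = False, p = True, r = True, m = False, h = True, w = True

Unit clause (r) forces r = True.
Unit clause (p) forces p = True.
In (!d || !r) only !d is left, so d = False.
In (!a || d || !r) only !a is left, so a = False.
In (a || !m) only !m is left, so m = False.
In (d || !e || !p || !r) only !e is left, so e = False.
Set g = True.
Set h = True.
Set w = True.
All clauses satisfied.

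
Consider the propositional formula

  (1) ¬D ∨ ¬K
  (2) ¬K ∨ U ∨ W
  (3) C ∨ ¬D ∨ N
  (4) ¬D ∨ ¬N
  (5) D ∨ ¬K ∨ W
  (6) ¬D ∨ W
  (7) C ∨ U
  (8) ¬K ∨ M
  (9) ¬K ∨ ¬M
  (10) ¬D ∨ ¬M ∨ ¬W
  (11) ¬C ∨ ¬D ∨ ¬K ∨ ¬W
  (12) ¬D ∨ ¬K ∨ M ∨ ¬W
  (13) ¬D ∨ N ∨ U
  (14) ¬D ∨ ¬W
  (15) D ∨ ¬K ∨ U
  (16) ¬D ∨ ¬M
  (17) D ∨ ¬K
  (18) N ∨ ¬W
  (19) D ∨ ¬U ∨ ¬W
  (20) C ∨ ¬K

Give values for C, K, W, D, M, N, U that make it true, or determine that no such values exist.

C = True, K = False, W = True, D = False, M = False, N = True, U = False

Set C = True.
Set K = False.
Set W = True.
  then (¬D ∨ ¬W) forces D = False.
  then (N ∨ ¬W) forces N = True.
  then (D ∨ ¬U ∨ ¬W) forces U = False.
Set M = False.
All clauses satisfied.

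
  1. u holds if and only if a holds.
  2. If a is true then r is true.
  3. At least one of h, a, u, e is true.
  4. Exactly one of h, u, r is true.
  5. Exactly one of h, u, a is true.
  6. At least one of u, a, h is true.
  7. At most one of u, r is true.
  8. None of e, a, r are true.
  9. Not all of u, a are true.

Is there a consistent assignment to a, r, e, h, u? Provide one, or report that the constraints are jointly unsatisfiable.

a = False, r = False, e = False, h = True, u = False

  (1) u=F, a=F — same ✓
  (2) a=F ⇒ r: vacuous ✓
  (3) {h, a, u, e}: 1 true — at least one ✓
  (4) {h, u, r}: 1 true — exactly one ✓
  (5) {h, u, a}: 1 true — exactly one ✓
  (6) {u, a, h}: 1 true — at least one ✓
  (7) {u, r}: 0 true — at most one ✓
  (8) {e, a, r}: 0 true — none ✓
  (9) {u, a}: 0/2 true — not all ✓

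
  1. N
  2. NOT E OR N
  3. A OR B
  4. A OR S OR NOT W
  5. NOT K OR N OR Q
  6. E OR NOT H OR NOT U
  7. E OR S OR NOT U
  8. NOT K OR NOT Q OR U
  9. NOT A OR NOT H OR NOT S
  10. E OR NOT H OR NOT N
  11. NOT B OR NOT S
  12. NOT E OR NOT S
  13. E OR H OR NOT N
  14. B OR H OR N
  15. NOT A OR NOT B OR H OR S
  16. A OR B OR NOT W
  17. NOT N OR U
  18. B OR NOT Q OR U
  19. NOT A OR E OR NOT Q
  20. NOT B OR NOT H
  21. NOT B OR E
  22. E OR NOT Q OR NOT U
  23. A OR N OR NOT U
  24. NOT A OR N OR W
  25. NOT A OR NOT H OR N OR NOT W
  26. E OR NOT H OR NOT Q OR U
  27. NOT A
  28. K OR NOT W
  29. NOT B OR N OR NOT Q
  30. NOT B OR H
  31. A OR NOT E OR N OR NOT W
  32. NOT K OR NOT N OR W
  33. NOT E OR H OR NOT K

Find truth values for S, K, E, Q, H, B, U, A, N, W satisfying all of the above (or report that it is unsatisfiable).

The formula is unsatisfiable.

Case B = True:
  (N) forces N = True.
  (NOT B OR NOT S) forces S = False.
  (NOT N OR U) forces U = True.
  (E OR S OR NOT U) forces E = True.
  (NOT B OR NOT H) forces H = False.
  Clause (NOT B OR H) is falsified — contradiction.
Case B = False:
  (N) forces N = True.
  (A OR B) forces A = True.
  Clause (NOT A) is falsified — contradiction.
Both cases fail, so the formula is unsatisfiable.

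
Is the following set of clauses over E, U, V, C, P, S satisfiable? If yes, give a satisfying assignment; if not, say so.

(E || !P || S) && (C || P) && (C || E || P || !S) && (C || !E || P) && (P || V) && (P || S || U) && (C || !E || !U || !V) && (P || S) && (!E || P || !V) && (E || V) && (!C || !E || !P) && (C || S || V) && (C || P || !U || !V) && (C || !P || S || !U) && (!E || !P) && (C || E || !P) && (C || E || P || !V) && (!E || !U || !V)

E = False; U = True; V = True; C = True; P = True; S = True

Try E = True:
  (!E || !P) forces P = False.
  (C || P) forces C = True.
  (P || V) forces V = True.
  clause (!E || P || !V) is falsified — backtrack.
So E = False.
  then (E || V) forces V = True.
Set U = True.
Try C = False:
  (C || P) forces P = True.
  clause (C || E || !P) is falsified — backtrack.
So C = True.
Set P = True.
  then (E || !P || S) forces S = True.
All clauses satisfied.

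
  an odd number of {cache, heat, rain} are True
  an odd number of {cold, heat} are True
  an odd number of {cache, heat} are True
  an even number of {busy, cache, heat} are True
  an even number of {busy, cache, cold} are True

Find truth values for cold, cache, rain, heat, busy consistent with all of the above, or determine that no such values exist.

UNSATISFIABLE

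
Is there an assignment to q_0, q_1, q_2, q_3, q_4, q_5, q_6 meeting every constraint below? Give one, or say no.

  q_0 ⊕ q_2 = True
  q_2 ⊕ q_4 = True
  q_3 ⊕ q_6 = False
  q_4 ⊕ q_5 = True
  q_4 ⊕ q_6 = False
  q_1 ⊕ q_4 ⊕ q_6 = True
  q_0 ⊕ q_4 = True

Adding constraints 1, 2, 7 mod 2: every variable appears an even number of times on the left, so the left side is 0.
But the right sides sum to 1 (mod 2). 0 ≠ 1 — the system is inconsistent.

Unsatisfiable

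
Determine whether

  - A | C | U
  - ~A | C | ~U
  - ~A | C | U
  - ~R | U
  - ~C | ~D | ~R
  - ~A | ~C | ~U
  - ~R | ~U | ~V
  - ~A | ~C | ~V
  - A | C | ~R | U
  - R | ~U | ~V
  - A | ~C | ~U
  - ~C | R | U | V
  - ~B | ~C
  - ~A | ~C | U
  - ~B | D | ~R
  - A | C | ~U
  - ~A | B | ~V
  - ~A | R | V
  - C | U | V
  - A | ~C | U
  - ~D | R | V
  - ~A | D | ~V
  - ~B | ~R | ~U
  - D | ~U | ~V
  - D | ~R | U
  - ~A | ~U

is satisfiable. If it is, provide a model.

The formula is unsatisfiable.

Case A = True:
  (~A | ~U) forces U = False.
  (~A | C | U) forces C = True.
  Clause (~A | ~C | U) is falsified — contradiction.
Case A = False:
  If U = True:
    (A | ~C | ~U) forces C = False.
    clause (A | C | ~U) is falsified.
  If U = False:
    (A | C | U) forces C = True.
    clause (A | ~C | U) is falsified.
  Every sub-case reaches a contradiction.
Both cases fail, so the formula is unsatisfiable.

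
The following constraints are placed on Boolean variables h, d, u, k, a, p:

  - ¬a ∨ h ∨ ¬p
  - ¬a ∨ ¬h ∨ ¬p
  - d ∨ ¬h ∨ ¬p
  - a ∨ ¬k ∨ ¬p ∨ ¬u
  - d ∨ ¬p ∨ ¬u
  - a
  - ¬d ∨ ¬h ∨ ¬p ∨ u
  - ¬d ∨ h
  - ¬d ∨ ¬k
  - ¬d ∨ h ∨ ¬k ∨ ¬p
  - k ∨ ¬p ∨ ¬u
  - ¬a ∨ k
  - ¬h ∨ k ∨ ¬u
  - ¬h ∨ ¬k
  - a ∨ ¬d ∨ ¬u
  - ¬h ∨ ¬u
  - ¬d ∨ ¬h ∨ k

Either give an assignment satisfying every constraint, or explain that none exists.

Unit clause (a) forces a = True.
In (¬a ∨ k) only k is left, so k = True.
In (¬h ∨ ¬k) only ¬h is left, so h = False.
In (¬a ∨ h ∨ ¬p) only ¬p is left, so p = False.
In (¬d ∨ h) only ¬d is left, so d = False.
Set u = False.
All clauses satisfied.

h=F; d=F; u=F; k=T; a=T; p=F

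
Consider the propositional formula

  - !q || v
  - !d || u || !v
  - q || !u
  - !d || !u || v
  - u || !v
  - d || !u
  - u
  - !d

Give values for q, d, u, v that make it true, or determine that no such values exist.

Case d = True:
  Clause (!d) is falsified — contradiction.
Case d = False:
  (d || !u) forces u = False.
  Clause (u) is falsified — contradiction.
Both cases fail, so the formula is unsatisfiable.

UNSATISFIABLE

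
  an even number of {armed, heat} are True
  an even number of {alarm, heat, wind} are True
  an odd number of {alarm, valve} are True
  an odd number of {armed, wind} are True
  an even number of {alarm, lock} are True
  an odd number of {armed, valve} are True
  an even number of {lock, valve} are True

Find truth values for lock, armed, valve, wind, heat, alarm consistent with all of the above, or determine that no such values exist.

Adding constraints 3, 5, 7 mod 2: every variable appears an even number of times on the left, so the left side is 0.
But the right sides sum to 1 (mod 2). 0 ≠ 1 — the system is inconsistent.

The formula is unsatisfiable.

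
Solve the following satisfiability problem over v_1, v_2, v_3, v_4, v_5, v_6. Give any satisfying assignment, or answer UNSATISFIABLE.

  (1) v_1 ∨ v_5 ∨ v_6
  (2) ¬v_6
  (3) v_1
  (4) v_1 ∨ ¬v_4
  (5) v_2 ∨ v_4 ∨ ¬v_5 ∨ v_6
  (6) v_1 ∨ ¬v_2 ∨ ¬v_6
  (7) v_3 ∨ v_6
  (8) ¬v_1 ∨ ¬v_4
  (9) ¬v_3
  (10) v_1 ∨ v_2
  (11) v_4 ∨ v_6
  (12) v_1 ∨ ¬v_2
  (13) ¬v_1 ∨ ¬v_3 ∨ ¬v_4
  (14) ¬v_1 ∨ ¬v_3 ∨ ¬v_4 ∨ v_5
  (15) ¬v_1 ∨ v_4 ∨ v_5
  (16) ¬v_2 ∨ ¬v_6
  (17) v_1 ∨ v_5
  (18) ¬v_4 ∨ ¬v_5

No satisfying assignment exists.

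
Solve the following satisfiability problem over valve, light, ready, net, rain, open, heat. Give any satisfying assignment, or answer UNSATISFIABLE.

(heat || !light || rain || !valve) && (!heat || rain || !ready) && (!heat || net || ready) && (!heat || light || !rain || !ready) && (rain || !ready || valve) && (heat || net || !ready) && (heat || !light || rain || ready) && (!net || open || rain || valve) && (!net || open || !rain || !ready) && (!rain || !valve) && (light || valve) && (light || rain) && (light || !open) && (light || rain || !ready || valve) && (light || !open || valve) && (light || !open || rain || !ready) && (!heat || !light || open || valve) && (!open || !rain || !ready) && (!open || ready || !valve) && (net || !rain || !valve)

Set valve = False.
  then (light || valve) forces light = True.
Set ready = False.
Set net = False.
  then (!heat || net || ready) forces heat = False.
  then (heat || !light || rain || ready) forces rain = True.
Set open = False.
All clauses satisfied.

valve: False, light: True, ready: False, net: False, rain: True, open: False, heat: False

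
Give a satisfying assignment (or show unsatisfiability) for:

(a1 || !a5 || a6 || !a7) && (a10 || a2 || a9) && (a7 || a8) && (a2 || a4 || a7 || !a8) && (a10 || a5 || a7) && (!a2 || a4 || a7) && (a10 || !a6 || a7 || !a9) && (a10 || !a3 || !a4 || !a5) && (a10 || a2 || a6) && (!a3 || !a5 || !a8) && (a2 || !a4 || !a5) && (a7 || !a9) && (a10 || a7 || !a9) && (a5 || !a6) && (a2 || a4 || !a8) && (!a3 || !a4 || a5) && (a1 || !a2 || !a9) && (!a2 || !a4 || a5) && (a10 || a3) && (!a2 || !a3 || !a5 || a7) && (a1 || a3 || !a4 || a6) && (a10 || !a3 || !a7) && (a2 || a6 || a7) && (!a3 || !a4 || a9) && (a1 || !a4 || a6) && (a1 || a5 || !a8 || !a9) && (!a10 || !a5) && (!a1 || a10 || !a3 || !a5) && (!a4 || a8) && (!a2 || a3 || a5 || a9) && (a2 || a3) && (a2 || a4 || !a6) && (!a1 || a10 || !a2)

Set a1 = True.
Set a2 = True.
  then (!a1 || a10 || !a2) forces a10 = True.
  then (!a10 || !a5) forces a5 = False.
  then (a5 || !a6) forces a6 = False.
  then (!a2 || !a4 || a5) forces a4 = False.
  then (!a2 || a4 || a7) forces a7 = True.
Set a3 = False.
  then (!a2 || a3 || a5 || a9) forces a9 = True.
Set a8 = True.
All clauses satisfied.

a1 = True, a2 = True, a3 = False, a4 = False, a5 = False, a6 = False, a7 = True, a8 = True, a9 = True, a10 = True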